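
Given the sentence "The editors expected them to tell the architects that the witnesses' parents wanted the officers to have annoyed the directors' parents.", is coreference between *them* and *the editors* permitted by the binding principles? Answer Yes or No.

No

*them* is a pronoun; Principle B requires it to be free in its binding domain — the matrix clause.
— the editors: subject of the matrix clause; c-commands the pronoun within its binding domain — blocked (Principle B).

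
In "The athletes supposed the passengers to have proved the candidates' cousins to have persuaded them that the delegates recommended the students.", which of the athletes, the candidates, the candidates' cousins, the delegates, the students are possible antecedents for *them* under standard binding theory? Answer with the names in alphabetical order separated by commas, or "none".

the athletes, the candidates

*them* is a pronoun; Principle B requires it to be free in its binding domain — the clause headed by 'persuaded'.
— the athletes: subject of the matrix clause; c-commands the pronoun but lies outside its binding domain — allowed.
— the candidates: possessor inside the subject DP of the clause headed by 'persuaded'; does not c-command the pronoun — Principle B does not apply; allowed.
— the candidates' cousins: subject of the clause headed by 'persuaded'; c-commands the pronoun within its binding domain — blocked (Principle B).
— the delegates: subject of the clause headed by 'recommended'; is c-commanded by the pronoun; coreference would bind this R-expression — blocked (Principle C).
— the students: object of the clause headed by 'recommended'; is c-commanded by the pronoun; coreference would bind this R-expression — blocked (Principle C).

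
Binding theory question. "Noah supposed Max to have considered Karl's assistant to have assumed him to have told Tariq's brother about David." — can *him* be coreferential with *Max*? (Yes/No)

*him* is a pronoun; Principle B requires it to be free in its binding domain — the clause headed by 'assumed'.
— Max: subject of the clause headed by 'considered'; c-commands the pronoun but lies outside its binding domain — allowed.

Yes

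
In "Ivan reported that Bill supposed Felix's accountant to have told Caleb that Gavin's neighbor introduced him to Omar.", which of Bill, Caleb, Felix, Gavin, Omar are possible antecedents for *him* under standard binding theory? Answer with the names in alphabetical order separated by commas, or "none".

*him* is a pronoun; Principle B requires it to be free in its binding domain — the clause headed by 'introduced'.
— Bill: subject of the clause headed by 'supposed'; c-commands the pronoun but lies outside its binding domain — allowed.
— Caleb: object of the clause headed by 'told'; c-commands the pronoun but lies outside its binding domain — allowed.
— Felix: possessor inside the subject DP of the clause headed by 'told'; does not c-command the pronoun — Principle B does not apply; allowed.
— Gavin: possessor inside the subject DP of the clause headed by 'introduced'; does not c-command the pronoun — Principle B does not apply; allowed.
— Omar: second object of the clause headed by 'introduced'; is c-commanded by the pronoun; coreference would bind this R-expression — blocked (Principle C).

Bill, Caleb, Felix, Gavin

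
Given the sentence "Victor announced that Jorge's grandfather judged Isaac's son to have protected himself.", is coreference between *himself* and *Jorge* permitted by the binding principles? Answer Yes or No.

No

*himself* is a reflexive; Principle A requires it to be bound within its binding domain — the clause headed by 'protected'.
— Jorge: possessor inside the subject DP of the clause headed by 'judged'; does not c-command the reflexive — cannot bind it (Principle A).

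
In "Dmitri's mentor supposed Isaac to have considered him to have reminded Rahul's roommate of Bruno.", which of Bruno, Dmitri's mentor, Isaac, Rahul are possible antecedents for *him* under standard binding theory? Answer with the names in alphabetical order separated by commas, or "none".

Dmitri's mentor

*him* is a pronoun; Principle B requires it to be free in its binding domain — the clause headed by 'considered'.
— Bruno: second object of the clause headed by 'reminded'; is c-commanded by the pronoun; coreference would bind this R-expression — blocked (Principle C).
— Dmitri's mentor: subject of the matrix clause; c-commands the pronoun but lies outside its binding domain — allowed.
— Isaac: subject of the clause headed by 'considered'; c-commands the pronoun within its binding domain — blocked (Principle B).
— Rahul: possessor inside the object DP of the clause headed by 'reminded'; is c-commanded by the pronoun; coreference would bind this R-expression — blocked (Principle C).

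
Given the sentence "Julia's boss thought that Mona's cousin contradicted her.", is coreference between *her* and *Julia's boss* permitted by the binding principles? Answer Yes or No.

*her* is a pronoun; Principle B requires it to be free in its binding domain — the clause headed by 'contradicted'.
— Julia's boss: subject of the matrix clause; c-commands the pronoun but lies outside its binding domain — allowed.

Yes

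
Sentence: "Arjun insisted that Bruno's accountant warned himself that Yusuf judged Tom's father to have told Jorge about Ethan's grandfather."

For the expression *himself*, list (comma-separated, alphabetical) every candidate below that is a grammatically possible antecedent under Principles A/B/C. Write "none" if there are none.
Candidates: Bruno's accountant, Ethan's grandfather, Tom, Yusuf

*himself* is a reflexive; Principle A requires it to be bound within its binding domain — the clause headed by 'warned'.
— Bruno's accountant: subject of the clause headed by 'warned'; c-commands the reflexive within its binding domain — allowed (Principle A).
— Ethan's grandfather: second object of the clause headed by 'told'; does not c-command the reflexive — cannot bind it (Principle A).
— Tom: possessor inside the subject DP of the clause headed by 'told'; does not c-command the reflexive — cannot bind it (Principle A).
— Yusuf: subject of the clause headed by 'judged'; does not c-command the reflexive — cannot bind it (Principle A).

Bruno's accountant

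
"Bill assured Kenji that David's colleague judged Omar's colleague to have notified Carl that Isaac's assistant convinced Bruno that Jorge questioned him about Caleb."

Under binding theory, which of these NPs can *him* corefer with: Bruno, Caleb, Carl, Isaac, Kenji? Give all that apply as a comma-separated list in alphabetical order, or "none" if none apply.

*him* is a pronoun; Principle B requires it to be free in its binding domain — the clause headed by 'questioned'.
— Bruno: object of the clause headed by 'convinced'; c-commands the pronoun but lies outside its binding domain — allowed.
— Caleb: second object of the clause headed by 'questioned'; is c-commanded by the pronoun; coreference would bind this R-expression — blocked (Principle C).
— Carl: object of the clause headed by 'notified'; c-commands the pronoun but lies outside its binding domain — allowed.
— Isaac: possessor inside the subject DP of the clause headed by 'convinced'; does not c-command the pronoun — Principle B does not apply; allowed.
— Kenji: object of the matrix clause; c-commands the pronoun but lies outside its binding domain — allowed.

Bruno, Carl, Isaac, Kenji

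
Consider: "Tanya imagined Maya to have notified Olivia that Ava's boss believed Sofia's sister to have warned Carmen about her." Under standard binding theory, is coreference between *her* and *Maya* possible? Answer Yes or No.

Yes

*Maya* is an R-expression; Principle C requires it to be free (not bound by any c-commanding expression).
— her: second object of the clause headed by 'warned'; the pronoun does not c-command the R-expression — coreference allowed.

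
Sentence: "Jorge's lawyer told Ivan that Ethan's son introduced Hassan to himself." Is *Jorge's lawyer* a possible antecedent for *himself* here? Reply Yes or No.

No

*himself* is a reflexive; Principle A requires it to be bound within its binding domain — the clause headed by 'introduced'.
— Jorge's lawyer: subject of the matrix clause; c-commands the reflexive but lies outside its binding domain — cannot bind it (Principle A).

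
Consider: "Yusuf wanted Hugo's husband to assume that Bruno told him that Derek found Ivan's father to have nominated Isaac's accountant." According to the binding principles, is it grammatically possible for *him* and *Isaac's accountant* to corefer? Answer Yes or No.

No

*him* is a pronoun; Principle B requires it to be free in its binding domain — the clause headed by 'told'.
— Isaac's accountant: object of the clause headed by 'nominated'; is c-commanded by the pronoun; coreference would bind this R-expression — blocked (Principle C).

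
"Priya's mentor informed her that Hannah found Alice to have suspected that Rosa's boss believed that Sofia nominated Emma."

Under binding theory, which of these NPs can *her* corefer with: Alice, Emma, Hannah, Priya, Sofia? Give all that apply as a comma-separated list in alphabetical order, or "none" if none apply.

Priya

*her* is a pronoun; Principle B requires it to be free in its binding domain — the matrix clause.
— Alice: subject of the clause headed by 'suspected'; is c-commanded by the pronoun; coreference would bind this R-expression — blocked (Principle C).
— Emma: object of the clause headed by 'nominated'; is c-commanded by the pronoun; coreference would bind this R-expression — blocked (Principle C).
— Hannah: subject of the clause headed by 'found'; is c-commanded by the pronoun; coreference would bind this R-expression — blocked (Principle C).
— Priya: possessor inside the subject DP of the matrix clause; does not c-command the pronoun — Principle B does not apply; allowed.
— Sofia: subject of the clause headed by 'nominated'; is c-commanded by the pronoun; coreference would bind this R-expression — blocked (Principle C).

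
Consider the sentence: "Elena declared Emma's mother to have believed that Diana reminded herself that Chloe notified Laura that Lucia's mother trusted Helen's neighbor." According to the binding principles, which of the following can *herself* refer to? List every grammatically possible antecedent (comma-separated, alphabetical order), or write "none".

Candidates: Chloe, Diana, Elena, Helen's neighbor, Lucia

*herself* is a reflexive; Principle A requires it to be bound within its binding domain — the clause headed by 'reminded'.
— Chloe: subject of the clause headed by 'notified'; does not c-command the reflexive — cannot bind it (Principle A).
— Diana: subject of the clause headed by 'reminded'; c-commands the reflexive within its binding domain — allowed (Principle A).
— Elena: subject of the matrix clause; c-commands the reflexive but lies outside its binding domain — cannot bind it (Principle A).
— Helen's neighbor: object of the clause headed by 'trusted'; does not c-command the reflexive — cannot bind it (Principle A).
— Lucia: possessor inside the subject DP of the clause headed by 'trusted'; does not c-command the reflexive — cannot bind it (Principle A).

Diana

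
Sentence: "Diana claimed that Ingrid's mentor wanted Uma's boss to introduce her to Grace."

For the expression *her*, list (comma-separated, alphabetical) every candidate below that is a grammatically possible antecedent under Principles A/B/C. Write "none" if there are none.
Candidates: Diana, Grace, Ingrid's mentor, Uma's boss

Diana, Ingrid's mentor

*her* is a pronoun; Principle B requires it to be free in its binding domain — the clause headed by 'introduce'.
— Diana: subject of the matrix clause; c-commands the pronoun but lies outside its binding domain — allowed.
— Grace: second object of the clause headed by 'introduce'; is c-commanded by the pronoun; coreference would bind this R-expression — blocked (Principle C).
— Ingrid's mentor: subject of the clause headed by 'wanted'; c-commands the pronoun but lies outside its binding domain — allowed.
— Uma's boss: subject of the clause headed by 'introduce'; c-commands the pronoun within its binding domain — blocked (Principle B).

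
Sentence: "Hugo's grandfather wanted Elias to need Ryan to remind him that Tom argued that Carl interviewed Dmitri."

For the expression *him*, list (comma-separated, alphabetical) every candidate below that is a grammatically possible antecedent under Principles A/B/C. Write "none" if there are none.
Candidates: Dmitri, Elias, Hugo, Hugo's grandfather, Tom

Elias, Hugo, Hugo's grandfather

*him* is a pronoun; Principle B requires it to be free in its binding domain — the clause headed by 'remind'.
— Dmitri: object of the clause headed by 'interviewed'; is c-commanded by the pronoun; coreference would bind this R-expression — blocked (Principle C).
— Elias: subject of the clause headed by 'need'; c-commands the pronoun but lies outside its binding domain — allowed.
— Hugo: possessor inside the subject DP of the matrix clause; does not c-command the pronoun — Principle B does not apply; allowed.
— Hugo's grandfather: subject of the matrix clause; c-commands the pronoun but lies outside its binding domain — allowed.
— Tom: subject of the clause headed by 'argued'; is c-commanded by the pronoun; coreference would bind this R-expression — blocked (Principle C).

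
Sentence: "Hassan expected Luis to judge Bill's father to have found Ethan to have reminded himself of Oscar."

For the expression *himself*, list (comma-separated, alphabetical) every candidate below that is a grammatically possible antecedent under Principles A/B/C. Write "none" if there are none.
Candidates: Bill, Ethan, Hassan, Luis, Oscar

*himself* is a reflexive; Principle A requires it to be bound within its binding domain — the clause headed by 'reminded'.
— Bill: possessor inside the subject DP of the clause headed by 'found'; does not c-command the reflexive — cannot bind it (Principle A).
— Ethan: subject of the clause headed by 'reminded'; c-commands the reflexive within its binding domain — allowed (Principle A).
— Hassan: subject of the matrix clause; c-commands the reflexive but lies outside its binding domain — cannot bind it (Principle A).
— Luis: subject of the clause headed by 'judge'; c-commands the reflexive but lies outside its binding domain — cannot bind it (Principle A).
— Oscar: second object of the clause headed by 'reminded'; does not c-command the reflexive — cannot bind it (Principle A).

Ethan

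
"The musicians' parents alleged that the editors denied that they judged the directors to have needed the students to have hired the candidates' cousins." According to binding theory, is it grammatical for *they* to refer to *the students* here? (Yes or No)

No

*the students* is an R-expression; Principle C requires it to be free (not bound by any c-commanding expression).
— they: subject of the clause headed by 'judged'; the pronoun c-commands the R-expression — coreference blocked (Principle C).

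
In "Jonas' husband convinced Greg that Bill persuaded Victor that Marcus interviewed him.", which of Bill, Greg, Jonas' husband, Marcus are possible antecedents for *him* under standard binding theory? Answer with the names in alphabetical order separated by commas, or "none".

Bill, Greg, Jonas' husband

*him* is a pronoun; Principle B requires it to be free in its binding domain — the clause headed by 'interviewed'.
— Bill: subject of the clause headed by 'persuaded'; c-commands the pronoun but lies outside its binding domain — allowed.
— Greg: object of the matrix clause; c-commands the pronoun but lies outside its binding domain — allowed.
— Jonas' husband: subject of the matrix clause; c-commands the pronoun but lies outside its binding domain — allowed.
— Marcus: subject of the clause headed by 'interviewed'; c-commands the pronoun within its binding domain — blocked (Principle B).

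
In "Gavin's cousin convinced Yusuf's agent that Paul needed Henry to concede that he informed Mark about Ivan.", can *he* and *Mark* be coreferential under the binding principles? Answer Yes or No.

No

*Mark* is an R-expression; Principle C requires it to be free (not bound by any c-commanding expression).
— he: subject of the clause headed by 'informed'; the pronoun c-commands the R-expression — coreference blocked (Principle C).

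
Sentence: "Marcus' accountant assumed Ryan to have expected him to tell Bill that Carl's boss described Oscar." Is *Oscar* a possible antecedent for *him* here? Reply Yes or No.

*him* is a pronoun; Principle B requires it to be free in its binding domain — the clause headed by 'expected'.
— Oscar: object of the clause headed by 'described'; is c-commanded by the pronoun; coreference would bind this R-expression — blocked (Principle C).

No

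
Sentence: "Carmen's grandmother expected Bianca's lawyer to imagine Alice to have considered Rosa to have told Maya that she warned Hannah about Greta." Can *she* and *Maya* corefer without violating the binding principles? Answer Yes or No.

*Maya* is an R-expression; Principle C requires it to be free (not bound by any c-commanding expression).
— she: subject of the clause headed by 'warned'; the pronoun does not c-command the R-expression — coreference allowed.

Yes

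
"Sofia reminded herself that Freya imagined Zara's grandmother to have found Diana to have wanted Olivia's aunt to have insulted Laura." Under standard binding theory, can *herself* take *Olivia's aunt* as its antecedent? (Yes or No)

No

*herself* is a reflexive; Principle A requires it to be bound within its binding domain — the matrix clause.
— Olivia's aunt: subject of the clause headed by 'insulted'; does not c-command the reflexive — cannot bind it (Principle A).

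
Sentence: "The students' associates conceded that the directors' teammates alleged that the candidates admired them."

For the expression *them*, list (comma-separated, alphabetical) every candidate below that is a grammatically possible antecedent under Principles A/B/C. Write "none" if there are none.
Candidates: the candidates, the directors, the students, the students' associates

*them* is a pronoun; Principle B requires it to be free in its binding domain — the clause headed by 'admired'.
— the candidates: subject of the clause headed by 'admired'; c-commands the pronoun within its binding domain — blocked (Principle B).
— the directors: possessor inside the subject DP of the clause headed by 'alleged'; does not c-command the pronoun — Principle B does not apply; allowed.
— the students: possessor inside the subject DP of the matrix clause; does not c-command the pronoun — Principle B does not apply; allowed.
— the students' associates: subject of the matrix clause; c-commands the pronoun but lies outside its binding domain — allowed.

the directors, the students, the students' associates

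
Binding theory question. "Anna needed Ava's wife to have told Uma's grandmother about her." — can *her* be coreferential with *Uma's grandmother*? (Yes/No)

*her* is a pronoun; Principle B requires it to be free in its binding domain — the clause headed by 'told'.
— Uma's grandmother: object of the clause headed by 'told'; c-commands the pronoun within its binding domain — blocked (Principle B).

No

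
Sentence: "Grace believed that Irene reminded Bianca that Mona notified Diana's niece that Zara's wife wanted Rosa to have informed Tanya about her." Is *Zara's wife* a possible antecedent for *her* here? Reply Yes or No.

Yes

*her* is a pronoun; Principle B requires it to be free in its binding domain — the clause headed by 'informed'.
— Zara's wife: subject of the clause headed by 'wanted'; c-commands the pronoun but lies outside its binding domain — allowed.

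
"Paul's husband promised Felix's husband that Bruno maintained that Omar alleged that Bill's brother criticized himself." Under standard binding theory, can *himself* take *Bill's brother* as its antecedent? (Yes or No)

Yes

*himself* is a reflexive; Principle A requires it to be bound within its binding domain — the clause headed by 'criticized'.
— Bill's brother: subject of the clause headed by 'criticized'; c-commands the reflexive within its binding domain — allowed (Principle A).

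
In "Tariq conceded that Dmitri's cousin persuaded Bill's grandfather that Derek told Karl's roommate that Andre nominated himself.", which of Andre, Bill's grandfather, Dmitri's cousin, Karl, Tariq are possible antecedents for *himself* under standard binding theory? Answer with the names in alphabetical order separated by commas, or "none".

Andre

*himself* is a reflexive; Principle A requires it to be bound within its binding domain — the clause headed by 'nominated'.
— Andre: subject of the clause headed by 'nominated'; c-commands the reflexive within its binding domain — allowed (Principle A).
— Bill's grandfather: object of the clause headed by 'persuaded'; c-commands the reflexive but lies outside its binding domain — cannot bind it (Principle A).
— Dmitri's cousin: subject of the clause headed by 'persuaded'; c-commands the reflexive but lies outside its binding domain — cannot bind it (Principle A).
— Karl: possessor inside the object DP of the clause headed by 'told'; does not c-command the reflexive — cannot bind it (Principle A).
— Tariq: subject of the matrix clause; c-commands the reflexive but lies outside its binding domain — cannot bind it (Principle A).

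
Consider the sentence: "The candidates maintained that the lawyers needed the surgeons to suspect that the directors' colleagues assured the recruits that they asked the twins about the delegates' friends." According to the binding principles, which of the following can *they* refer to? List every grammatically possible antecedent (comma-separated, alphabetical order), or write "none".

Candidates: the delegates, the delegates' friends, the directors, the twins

*they* is a pronoun; Principle B requires it to be free in its binding domain — the clause headed by 'asked'.
— the delegates: possessor inside the second object DP of the clause headed by 'asked'; is c-commanded by the pronoun; coreference would bind this R-expression — blocked (Principle C).
— the delegates' friends: second object of the clause headed by 'asked'; is c-commanded by the pronoun; coreference would bind this R-expression — blocked (Principle C).
— the directors: possessor inside the subject DP of the clause headed by 'assured'; does not c-command the pronoun — Principle B does not apply; allowed.
— the twins: object of the clause headed by 'asked'; is c-commanded by the pronoun; coreference would bind this R-expression — blocked (Principle C).

the directors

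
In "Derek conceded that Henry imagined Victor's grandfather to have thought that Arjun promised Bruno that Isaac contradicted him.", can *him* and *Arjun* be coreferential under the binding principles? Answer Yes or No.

*Arjun* is an R-expression; Principle C requires it to be free (not bound by any c-commanding expression).
— him: object of the clause headed by 'contradicted'; the pronoun does not c-command the R-expression — coreference allowed.

Yes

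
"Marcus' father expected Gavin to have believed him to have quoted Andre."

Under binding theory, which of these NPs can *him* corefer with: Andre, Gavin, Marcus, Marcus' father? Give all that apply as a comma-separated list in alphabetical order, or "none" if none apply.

*him* is a pronoun; Principle B requires it to be free in its binding domain — the clause headed by 'believed'.
— Andre: object of the clause headed by 'quoted'; is c-commanded by the pronoun; coreference would bind this R-expression — blocked (Principle C).
— Gavin: subject of the clause headed by 'believed'; c-commands the pronoun within its binding domain — blocked (Principle B).
— Marcus: possessor inside the subject DP of the matrix clause; does not c-command the pronoun — Principle B does not apply; allowed.
— Marcus' father: subject of the matrix clause; c-commands the pronoun but lies outside its binding domain — allowed.

Marcus, Marcus' father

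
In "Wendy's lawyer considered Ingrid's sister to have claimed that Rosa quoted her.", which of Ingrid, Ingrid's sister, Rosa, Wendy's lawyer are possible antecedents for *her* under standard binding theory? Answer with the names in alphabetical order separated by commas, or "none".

*her* is a pronoun; Principle B requires it to be free in its binding domain — the clause headed by 'quoted'.
— Ingrid: possessor inside the subject DP of the clause headed by 'claimed'; does not c-command the pronoun — Principle B does not apply; allowed.
— Ingrid's sister: subject of the clause headed by 'claimed'; c-commands the pronoun but lies outside its binding domain — allowed.
— Rosa: subject of the clause headed by 'quoted'; c-commands the pronoun within its binding domain — blocked (Principle B).
— Wendy's lawyer: subject of the matrix clause; c-commands the pronoun but lies outside its binding domain — allowed.

Ingrid, Ingrid's sister, Wendy's lawyer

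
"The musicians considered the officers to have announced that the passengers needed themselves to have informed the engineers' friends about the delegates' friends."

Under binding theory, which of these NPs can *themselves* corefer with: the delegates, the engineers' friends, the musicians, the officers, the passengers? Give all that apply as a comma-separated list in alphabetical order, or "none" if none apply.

the passengers

*themselves* is a reflexive; Principle A requires it to be bound within its binding domain — the clause headed by 'needed'.
— the delegates: possessor inside the second object DP of the clause headed by 'informed'; does not c-command the reflexive — cannot bind it (Principle A).
— the engineers' friends: object of the clause headed by 'informed'; does not c-command the reflexive — cannot bind it (Principle A).
— the musicians: subject of the matrix clause; c-commands the reflexive but lies outside its binding domain — cannot bind it (Principle A).
— the officers: subject of the clause headed by 'announced'; c-commands the reflexive but lies outside its binding domain — cannot bind it (Principle A).
— the passengers: subject of the clause headed by 'needed'; c-commands the reflexive within its binding domain — allowed (Principle A).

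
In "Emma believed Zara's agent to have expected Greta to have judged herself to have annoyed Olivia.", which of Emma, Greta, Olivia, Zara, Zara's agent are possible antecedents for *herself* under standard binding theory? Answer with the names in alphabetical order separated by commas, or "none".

Greta

*herself* is a reflexive; Principle A requires it to be bound within its binding domain — the clause headed by 'judged'.
— Emma: subject of the matrix clause; c-commands the reflexive but lies outside its binding domain — cannot bind it (Principle A).
— Greta: subject of the clause headed by 'judged'; c-commands the reflexive within its binding domain — allowed (Principle A).
— Olivia: object of the clause headed by 'annoyed'; does not c-command the reflexive — cannot bind it (Principle A).
— Zara: possessor inside the subject DP of the clause headed by 'expected'; does not c-command the reflexive — cannot bind it (Principle A).
— Zara's agent: subject of the clause headed by 'expected'; c-commands the reflexive but lies outside its binding domain — cannot bind it (Principle A).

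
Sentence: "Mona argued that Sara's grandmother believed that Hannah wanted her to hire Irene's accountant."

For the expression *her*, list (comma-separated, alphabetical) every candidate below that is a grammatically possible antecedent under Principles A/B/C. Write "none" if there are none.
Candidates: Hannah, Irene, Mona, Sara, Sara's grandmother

*her* is a pronoun; Principle B requires it to be free in its binding domain — the clause headed by 'wanted'.
— Hannah: subject of the clause headed by 'wanted'; c-commands the pronoun within its binding domain — blocked (Principle B).
— Irene: possessor inside the object DP of the clause headed by 'hire'; is c-commanded by the pronoun; coreference would bind this R-expression — blocked (Principle C).
— Mona: subject of the matrix clause; c-commands the pronoun but lies outside its binding domain — allowed.
— Sara: possessor inside the subject DP of the clause headed by 'believed'; does not c-command the pronoun — Principle B does not apply; allowed.
— Sara's grandmother: subject of the clause headed by 'believed'; c-commands the pronoun but lies outside its binding domain — allowed.

Mona, Sara, Sara's grandmother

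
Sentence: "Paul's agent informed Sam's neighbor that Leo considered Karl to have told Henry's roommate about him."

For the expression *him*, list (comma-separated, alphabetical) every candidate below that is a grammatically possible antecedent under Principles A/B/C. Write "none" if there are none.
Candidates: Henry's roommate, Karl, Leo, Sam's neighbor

*him* is a pronoun; Principle B requires it to be free in its binding domain — the clause headed by 'told'.
— Henry's roommate: object of the clause headed by 'told'; c-commands the pronoun within its binding domain — blocked (Principle B).
— Karl: subject of the clause headed by 'told'; c-commands the pronoun within its binding domain — blocked (Principle B).
— Leo: subject of the clause headed by 'considered'; c-commands the pronoun but lies outside its binding domain — allowed.
— Sam's neighbor: object of the matrix clause; c-commands the pronoun but lies outside its binding domain — allowed.

Leo, Sam's neighbor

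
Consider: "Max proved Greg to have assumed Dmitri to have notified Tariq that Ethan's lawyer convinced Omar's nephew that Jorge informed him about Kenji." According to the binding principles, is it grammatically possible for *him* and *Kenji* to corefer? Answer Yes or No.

No

*him* is a pronoun; Principle B requires it to be free in its binding domain — the clause headed by 'informed'.
— Kenji: second object of the clause headed by 'informed'; is c-commanded by the pronoun; coreference would bind this R-expression — blocked (Principle C).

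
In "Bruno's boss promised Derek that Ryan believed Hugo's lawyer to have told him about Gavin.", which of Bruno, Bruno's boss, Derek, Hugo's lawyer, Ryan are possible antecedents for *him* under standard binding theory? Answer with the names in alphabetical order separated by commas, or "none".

*him* is a pronoun; Principle B requires it to be free in its binding domain — the clause headed by 'told'.
— Bruno: possessor inside the subject DP of the matrix clause; does not c-command the pronoun — Principle B does not apply; allowed.
— Bruno's boss: subject of the matrix clause; c-commands the pronoun but lies outside its binding domain — allowed.
— Derek: object of the matrix clause; c-commands the pronoun but lies outside its binding domain — allowed.
— Hugo's lawyer: subject of the clause headed by 'told'; c-commands the pronoun within its binding domain — blocked (Principle B).
— Ryan: subject of the clause headed by 'believed'; c-commands the pronoun but lies outside its binding domain — allowed.

Bruno, Bruno's boss, Derek, Ryan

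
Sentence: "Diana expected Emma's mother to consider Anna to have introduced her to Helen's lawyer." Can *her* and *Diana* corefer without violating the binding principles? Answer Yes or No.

*Diana* is an R-expression; Principle C requires it to be free (not bound by any c-commanding expression).
— her: object of the clause headed by 'introduced'; the pronoun does not c-command the R-expression — coreference allowed.

Yes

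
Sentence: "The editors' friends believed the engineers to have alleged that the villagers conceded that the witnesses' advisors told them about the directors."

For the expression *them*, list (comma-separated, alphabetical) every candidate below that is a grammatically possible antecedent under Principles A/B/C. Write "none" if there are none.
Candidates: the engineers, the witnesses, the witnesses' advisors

the engineers, the witnesses

*them* is a pronoun; Principle B requires it to be free in its binding domain — the clause headed by 'told'.
— the engineers: subject of the clause headed by 'alleged'; c-commands the pronoun but lies outside its binding domain — allowed.
— the witnesses: possessor inside the subject DP of the clause headed by 'told'; does not c-command the pronoun — Principle B does not apply; allowed.
— the witnesses' advisors: subject of the clause headed by 'told'; c-commands the pronoun within its binding domain — blocked (Principle B).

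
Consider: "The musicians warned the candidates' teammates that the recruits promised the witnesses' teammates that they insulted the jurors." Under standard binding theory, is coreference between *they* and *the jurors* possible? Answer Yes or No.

No

*the jurors* is an R-expression; Principle C requires it to be free (not bound by any c-commanding expression).
— they: subject of the clause headed by 'insulted'; the pronoun c-commands the R-expression — coreference blocked (Principle C).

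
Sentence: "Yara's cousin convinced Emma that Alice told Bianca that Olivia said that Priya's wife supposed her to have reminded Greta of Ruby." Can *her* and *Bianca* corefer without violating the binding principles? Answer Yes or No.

*Bianca* is an R-expression; Principle C requires it to be free (not bound by any c-commanding expression).
— her: subject of the clause headed by 'reminded'; the pronoun does not c-command the R-expression — coreference allowed.

Yes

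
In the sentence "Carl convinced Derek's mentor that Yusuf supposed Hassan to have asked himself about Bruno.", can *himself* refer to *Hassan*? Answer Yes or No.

*himself* is a reflexive; Principle A requires it to be bound within its binding domain — the clause headed by 'asked'.
— Hassan: subject of the clause headed by 'asked'; c-commands the reflexive within its binding domain — allowed (Principle A).

Yes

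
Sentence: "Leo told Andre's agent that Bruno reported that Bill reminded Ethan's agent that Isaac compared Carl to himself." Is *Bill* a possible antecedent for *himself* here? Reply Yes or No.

No

*himself* is a reflexive; Principle A requires it to be bound within its binding domain — the clause headed by 'compared'.
— Bill: subject of the clause headed by 'reminded'; c-commands the reflexive but lies outside its binding domain — cannot bind it (Principle A).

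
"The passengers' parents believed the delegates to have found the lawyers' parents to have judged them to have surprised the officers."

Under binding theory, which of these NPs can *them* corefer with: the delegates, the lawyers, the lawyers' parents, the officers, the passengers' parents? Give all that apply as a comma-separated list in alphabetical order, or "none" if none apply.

*them* is a pronoun; Principle B requires it to be free in its binding domain — the clause headed by 'judged'.
— the delegates: subject of the clause headed by 'found'; c-commands the pronoun but lies outside its binding domain — allowed.
— the lawyers: possessor inside the subject DP of the clause headed by 'judged'; does not c-command the pronoun — Principle B does not apply; allowed.
— the lawyers' parents: subject of the clause headed by 'judged'; c-commands the pronoun within its binding domain — blocked (Principle B).
— the officers: object of the clause headed by 'surprised'; is c-commanded by the pronoun; coreference would bind this R-expression — blocked (Principle C).
— the passengers' parents: subject of the matrix clause; c-commands the pronoun but lies outside its binding domain — allowed.

the delegates, the lawyers, the passengers' parents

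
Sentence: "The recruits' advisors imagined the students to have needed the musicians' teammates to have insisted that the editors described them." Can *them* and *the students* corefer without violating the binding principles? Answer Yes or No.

Yes

*the students* is an R-expression; Principle C requires it to be free (not bound by any c-commanding expression).
— them: object of the clause headed by 'described'; the pronoun does not c-command the R-expression — coreference allowed.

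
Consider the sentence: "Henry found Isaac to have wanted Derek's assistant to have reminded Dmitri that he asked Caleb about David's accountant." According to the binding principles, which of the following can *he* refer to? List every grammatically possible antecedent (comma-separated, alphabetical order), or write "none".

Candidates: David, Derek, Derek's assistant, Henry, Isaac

Derek, Derek's assistant, Henry, Isaac

*he* is a pronoun; Principle B requires it to be free in its binding domain — the clause headed by 'asked'.
— David: possessor inside the second object DP of the clause headed by 'asked'; is c-commanded by the pronoun; coreference would bind this R-expression — blocked (Principle C).
— Derek: possessor inside the subject DP of the clause headed by 'reminded'; does not c-command the pronoun — Principle B does not apply; allowed.
— Derek's assistant: subject of the clause headed by 'reminded'; c-commands the pronoun but lies outside its binding domain — allowed.
— Henry: subject of the matrix clause; c-commands the pronoun but lies outside its binding domain — allowed.
— Isaac: subject of the clause headed by 'wanted'; c-commands the pronoun but lies outside its binding domain — allowed.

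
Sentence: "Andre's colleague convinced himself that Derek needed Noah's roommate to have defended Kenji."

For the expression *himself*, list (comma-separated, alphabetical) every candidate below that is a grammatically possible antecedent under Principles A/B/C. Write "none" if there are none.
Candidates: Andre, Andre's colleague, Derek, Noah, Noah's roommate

*himself* is a reflexive; Principle A requires it to be bound within its binding domain — the matrix clause.
— Andre: possessor inside the subject DP of the matrix clause; does not c-command the reflexive — cannot bind it (Principle A).
— Andre's colleague: subject of the matrix clause; c-commands the reflexive within its binding domain — allowed (Principle A).
— Derek: subject of the clause headed by 'needed'; does not c-command the reflexive — cannot bind it (Principle A).
— Noah: possessor inside the subject DP of the clause headed by 'defended'; does not c-command the reflexive — cannot bind it (Principle A).
— Noah's roommate: subject of the clause headed by 'defended'; does not c-command the reflexive — cannot bind it (Principle A).

Andre's colleague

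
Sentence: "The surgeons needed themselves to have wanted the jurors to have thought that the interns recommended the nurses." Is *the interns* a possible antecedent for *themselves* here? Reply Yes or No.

*themselves* is a reflexive; Principle A requires it to be bound within its binding domain — the matrix clause.
— the interns: subject of the clause headed by 'recommended'; does not c-command the reflexive — cannot bind it (Principle A).

No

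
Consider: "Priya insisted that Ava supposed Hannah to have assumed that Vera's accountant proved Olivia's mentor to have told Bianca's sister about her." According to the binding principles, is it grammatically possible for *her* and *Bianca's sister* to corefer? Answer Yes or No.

No

*her* is a pronoun; Principle B requires it to be free in its binding domain — the clause headed by 'told'.
— Bianca's sister: object of the clause headed by 'told'; c-commands the pronoun within its binding domain — blocked (Principle B).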